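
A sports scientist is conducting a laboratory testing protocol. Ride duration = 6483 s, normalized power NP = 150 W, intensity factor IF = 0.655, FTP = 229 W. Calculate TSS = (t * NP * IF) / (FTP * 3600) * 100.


Numerator = 6483 * 150 * 0.655 = 636954.75
Denominator = 229 * 3600 = 824400
TSS = 636954.75 / 824400 * 100
= 77.26

77.26 TSS


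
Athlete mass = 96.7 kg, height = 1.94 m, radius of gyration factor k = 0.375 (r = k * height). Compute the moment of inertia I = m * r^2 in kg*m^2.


r = k * height = 0.375 * 1.94 = 0.7275 m
r^2 = 0.7275^2 = 0.529256
I = 96.7 * 0.529256 = 51.179 kg*m^2

51.179 kg*m^2


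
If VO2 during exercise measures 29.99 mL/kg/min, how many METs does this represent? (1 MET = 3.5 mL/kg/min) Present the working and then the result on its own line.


METs = VO2 / 3.5 = 29.99 / 3.5 = 8.57

8.57 METs


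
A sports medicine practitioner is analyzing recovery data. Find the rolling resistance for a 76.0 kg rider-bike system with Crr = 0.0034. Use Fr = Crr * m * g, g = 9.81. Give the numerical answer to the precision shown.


m * g = 76.0 * 9.81 = 745.56 N
Fr = 0.0034 * 745.56 = 2.535 N

2.535 N


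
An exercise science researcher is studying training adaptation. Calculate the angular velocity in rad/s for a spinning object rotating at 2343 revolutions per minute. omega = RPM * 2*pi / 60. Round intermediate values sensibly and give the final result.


omega = RPM * 2*pi / 60
= 2343 * 6.28318531 / 60
= 245.358 rad/s

245.358 rad/s


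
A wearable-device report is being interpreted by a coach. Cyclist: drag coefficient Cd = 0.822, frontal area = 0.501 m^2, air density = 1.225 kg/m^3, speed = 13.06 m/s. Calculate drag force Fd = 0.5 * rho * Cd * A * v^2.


v^2 = 13.06^2 = 170.5636
Fd = 0.5 * 1.225 * 0.822 * 0.501 * 170.5636
= 43.023 N

43.023 N


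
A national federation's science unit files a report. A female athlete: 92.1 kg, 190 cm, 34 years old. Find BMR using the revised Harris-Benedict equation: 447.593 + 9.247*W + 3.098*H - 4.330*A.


Intercept = 447.593
Weight contribution = 9.247 * 92.1 = 851.6487
Height contribution = 3.098 * 190 = 588.62
Age contribution = 4.33 * 34 = 147.22
BMR = 447.593 + 851.6487 + 588.62 - 147.22
= 1740.64 kcal/day

1740.64 kcal/day


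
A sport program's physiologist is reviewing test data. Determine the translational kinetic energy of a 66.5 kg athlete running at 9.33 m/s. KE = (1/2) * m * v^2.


KE = 0.5 * m * v^2
= 0.5 * 66.5 * 9.33^2
= 0.5 * 66.5 * 87.0489
= 2894.38 J

2894.38 J


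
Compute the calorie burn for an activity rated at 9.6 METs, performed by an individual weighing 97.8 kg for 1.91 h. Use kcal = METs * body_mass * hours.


Product of METs and mass = 9.6 * 97.8 = 938.88
Total kcal = 938.88 * 1.91 = 1793.26 kcal

1793.26 kcal


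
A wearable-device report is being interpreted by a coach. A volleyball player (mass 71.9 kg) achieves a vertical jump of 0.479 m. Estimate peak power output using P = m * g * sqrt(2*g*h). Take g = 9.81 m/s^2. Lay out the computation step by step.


2 * g * h = 2 * 9.81 * 0.479 = 9.39798
sqrt(9.39798) = 3.065612 m/s
P = 71.9 * 9.81 * 3.065612 = 2162.3 W

2162.3 W


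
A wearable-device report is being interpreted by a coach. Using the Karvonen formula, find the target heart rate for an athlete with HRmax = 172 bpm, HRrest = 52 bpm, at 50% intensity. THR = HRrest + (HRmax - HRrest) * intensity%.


HRR = 172 - 52 = 120
THR = 52 + 120 * 0.5
= 52 + 60.0
= 112.0 bpm

112.0 bpm


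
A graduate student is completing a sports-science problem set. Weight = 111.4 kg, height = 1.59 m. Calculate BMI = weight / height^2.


height^2 = 1.59^2 = 2.5281
BMI = 111.4 / 2.5281 = 44.06 kg/m^2

44.06 kg/m^2


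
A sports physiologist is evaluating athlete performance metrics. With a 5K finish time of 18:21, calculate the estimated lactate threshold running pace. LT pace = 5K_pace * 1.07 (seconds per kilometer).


Race duration = 1101 s for 5 km
Average pace = 1101 / 5 = 220.2 s/km
LT pace = 220.2 * 1.07
= 235.61 s/km

235.61 s/km


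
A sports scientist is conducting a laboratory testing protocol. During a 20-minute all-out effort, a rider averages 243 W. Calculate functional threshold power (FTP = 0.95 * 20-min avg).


FTP = 0.95 * 243
= 230.85 W

230.85 W


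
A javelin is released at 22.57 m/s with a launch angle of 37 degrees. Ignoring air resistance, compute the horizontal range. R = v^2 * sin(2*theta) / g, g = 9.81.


Launch speed squared = 509.4049
sin(2 * 37 deg) = 0.961262
Range = 509.4049 * 0.961262 / 9.81
= 49.916 m

49.916 m


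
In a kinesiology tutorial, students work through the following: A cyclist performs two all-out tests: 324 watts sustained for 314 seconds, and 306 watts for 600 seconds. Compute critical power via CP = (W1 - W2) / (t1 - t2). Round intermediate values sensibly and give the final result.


W1 = P1 * t1 = 324 * 314 = 101736 J
W2 = P2 * t2 = 306 * 600 = 183600 J
CP = (101736 - 183600) / (314 - 600)
= 286.24 W

286.24 W


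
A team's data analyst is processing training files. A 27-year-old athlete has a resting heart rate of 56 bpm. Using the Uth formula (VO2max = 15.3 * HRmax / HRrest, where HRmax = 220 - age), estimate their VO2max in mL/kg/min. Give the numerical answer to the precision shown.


HRmax = 220 - 27 = 193 bpm
Ratio = HRmax / HRrest = 193 / 56 = 3.4464
VO2max = 15.3 * 3.4464 = 52.73 mL/kg/min

52.73 mL/kg/min


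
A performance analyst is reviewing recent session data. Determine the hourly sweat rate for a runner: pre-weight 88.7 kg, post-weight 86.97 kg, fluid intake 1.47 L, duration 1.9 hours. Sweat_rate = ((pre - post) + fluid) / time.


Mass lost = 88.7 - 86.97 = 1.73 kg
Add fluid consumed: 1.73 + 1.47 = 3.2 L total sweat
Sweat rate = 3.2 / 1.9 = 1.684 L/h

1.684 L/h


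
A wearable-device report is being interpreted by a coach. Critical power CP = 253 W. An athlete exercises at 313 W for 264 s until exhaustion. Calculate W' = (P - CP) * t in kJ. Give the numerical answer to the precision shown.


P - CP = 313 - 253 = 60 W
W' = 60 * 264 = 15840 J
= 15840 / 1000 = 15.84 kJ

15.84 kJ


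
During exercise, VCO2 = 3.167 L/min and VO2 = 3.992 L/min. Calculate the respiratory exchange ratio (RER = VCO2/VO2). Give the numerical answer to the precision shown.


RER = VCO2 / VO2
= 3.167 / 3.992
= 0.7933

0.7933


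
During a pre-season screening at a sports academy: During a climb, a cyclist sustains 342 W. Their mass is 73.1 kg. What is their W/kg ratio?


Power-to-weight = 342 W / 73.1 kg
= 4.679 W/kg

4.679 W/kg


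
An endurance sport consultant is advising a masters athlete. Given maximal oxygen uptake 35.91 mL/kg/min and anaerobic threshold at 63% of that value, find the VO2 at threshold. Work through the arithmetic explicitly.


Percentage as decimal = 0.63
VO2 at AT = 35.91 * 0.63 = 22.62 mL/kg/min

22.62 mL/kg/min


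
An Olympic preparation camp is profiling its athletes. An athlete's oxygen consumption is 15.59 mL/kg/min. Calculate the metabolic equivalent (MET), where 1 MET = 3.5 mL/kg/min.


MET = VO2 / 3.5
= 15.59 / 3.5
= 4.45 METs

4.45 METs


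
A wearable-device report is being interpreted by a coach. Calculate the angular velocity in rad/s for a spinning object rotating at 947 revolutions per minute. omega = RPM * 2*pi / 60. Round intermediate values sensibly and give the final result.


omega = RPM * 2*pi / 60
= 947 * 6.28318531 / 60
= 99.17 rad/s

99.17 rad/s


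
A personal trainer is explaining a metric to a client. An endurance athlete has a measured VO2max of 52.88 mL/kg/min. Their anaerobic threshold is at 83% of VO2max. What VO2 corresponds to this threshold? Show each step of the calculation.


Anaerobic threshold VO2 = VO2max * 83%
= 52.88 * 0.83
= 43.89 mL/kg/min

43.89 mL/kg/min


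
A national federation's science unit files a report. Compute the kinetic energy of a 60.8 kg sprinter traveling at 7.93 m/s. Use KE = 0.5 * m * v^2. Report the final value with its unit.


Velocity squared = 62.8849
KE = 0.5 * 60.8 * 62.8849 = 1911.7 J

1911.7 J


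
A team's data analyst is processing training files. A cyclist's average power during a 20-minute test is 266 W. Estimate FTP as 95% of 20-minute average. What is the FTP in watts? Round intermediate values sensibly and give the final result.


FTP = 20-min power * 0.95
= 266 * 0.95
= 252.7 W

252.7 W


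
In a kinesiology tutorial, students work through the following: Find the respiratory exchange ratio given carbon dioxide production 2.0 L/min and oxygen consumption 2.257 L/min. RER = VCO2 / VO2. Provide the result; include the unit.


VCO2 = 2.0 L/min
VO2 = 2.257 L/min
RER = 2.0 / 2.257 = 0.8861

0.8861


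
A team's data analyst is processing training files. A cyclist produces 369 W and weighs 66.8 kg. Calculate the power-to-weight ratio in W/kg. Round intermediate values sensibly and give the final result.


P/W = power / mass
= 369 / 66.8
= 5.524 W/kg

5.524 W/kg


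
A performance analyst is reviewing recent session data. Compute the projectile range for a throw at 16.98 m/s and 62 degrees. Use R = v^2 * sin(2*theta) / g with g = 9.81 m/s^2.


Two times the angle = 124 degrees
sin(124) = 0.829038
R = 288.3204 * 0.829038 / 9.81 = 24.366 m

24.366 m


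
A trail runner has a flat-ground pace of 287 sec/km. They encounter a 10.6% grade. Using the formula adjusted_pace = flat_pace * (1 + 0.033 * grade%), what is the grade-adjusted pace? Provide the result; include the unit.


Grade factor = 1 + 0.033 * 10.6 = 1.3498
Adjusted = 287 * 1.3498 = 387.39 sec/km

387.39 s/km


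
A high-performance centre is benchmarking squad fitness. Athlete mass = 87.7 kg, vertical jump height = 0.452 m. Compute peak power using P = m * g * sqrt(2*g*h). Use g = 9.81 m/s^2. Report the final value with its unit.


sqrt(2 * 9.81 * 0.452) = sqrt(8.86824) = 2.977959 m/s
P = 87.7 * 9.81 * 2.977959
= 2562.05 W

2562.05 W


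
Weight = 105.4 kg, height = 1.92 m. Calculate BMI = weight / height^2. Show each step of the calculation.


height^2 = 1.92^2 = 3.6864
BMI = 105.4 / 3.6864 = 28.59 kg/m^2

28.59 kg/m^2


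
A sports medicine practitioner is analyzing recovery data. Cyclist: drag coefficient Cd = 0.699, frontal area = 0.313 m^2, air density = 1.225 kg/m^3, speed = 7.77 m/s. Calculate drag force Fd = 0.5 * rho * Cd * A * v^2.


v^2 = 7.77^2 = 60.3729
Fd = 0.5 * 1.225 * 0.699 * 0.313 * 60.3729
= 8.09 N

8.09 N


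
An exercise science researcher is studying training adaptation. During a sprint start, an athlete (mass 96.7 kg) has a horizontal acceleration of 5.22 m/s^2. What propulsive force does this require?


Propulsive force = mass * acceleration
= 96.7 kg * 5.22 m/s^2
= 504.77 N

504.77 N


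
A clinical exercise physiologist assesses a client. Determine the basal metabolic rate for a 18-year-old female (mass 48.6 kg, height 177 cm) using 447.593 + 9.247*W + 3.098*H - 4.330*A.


BMR = 447.593 + 9.247*48.6 + 3.098*177 - 4.330*18
= 1367.4 kcal/day

1367.4 kcal/day


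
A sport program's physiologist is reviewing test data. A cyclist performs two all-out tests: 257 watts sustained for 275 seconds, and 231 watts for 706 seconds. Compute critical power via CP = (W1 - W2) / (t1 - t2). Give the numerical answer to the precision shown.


W1 = P1 * t1 = 257 * 275 = 70675 J
W2 = P2 * t2 = 231 * 706 = 163086 J
CP = (70675 - 163086) / (275 - 706)
= 214.41 W

214.41 W


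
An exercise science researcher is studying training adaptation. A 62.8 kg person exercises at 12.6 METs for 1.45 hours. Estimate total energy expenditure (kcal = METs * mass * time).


Energy = METs * mass(kg) * time(h)
= 12.6 * 62.8 * 1.45
= 1147.36 kcal

1147.36 kcal


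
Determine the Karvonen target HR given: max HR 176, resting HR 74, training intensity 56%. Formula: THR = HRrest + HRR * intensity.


HRR = HRmax - HRrest = 176 - 74 = 102
THR = 74 + 102 * 0.56
= 131.12 bpm

131.12 bpm


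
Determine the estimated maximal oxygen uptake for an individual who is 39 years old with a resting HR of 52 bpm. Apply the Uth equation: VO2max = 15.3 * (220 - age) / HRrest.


HRmax = 220 - 39 = 181
VO2max = 15.3 * (181 / 52)
= 15.3 * 3.4808
= 53.26 mL/kg/min

53.26 mL/kg/min


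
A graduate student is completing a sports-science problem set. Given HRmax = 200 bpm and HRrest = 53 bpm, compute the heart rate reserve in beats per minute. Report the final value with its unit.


Heart rate reserve = maximum HR minus resting HR
HRR = 200 - 53 = 147 bpm

147 bpm


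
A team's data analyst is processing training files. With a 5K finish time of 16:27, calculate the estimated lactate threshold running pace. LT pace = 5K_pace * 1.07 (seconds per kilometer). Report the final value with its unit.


Race duration = 987 s for 5 km
Average pace = 987 / 5 = 197.4 s/km
LT pace = 197.4 * 1.07
= 211.22 s/km

211.22 s/km


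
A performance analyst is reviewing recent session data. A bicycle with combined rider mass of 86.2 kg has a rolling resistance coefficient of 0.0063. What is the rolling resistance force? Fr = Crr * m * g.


Fr = 0.0063 * 86.2 * 9.81
= 0.54306 * 9.81
= 5.327 N

5.327 N


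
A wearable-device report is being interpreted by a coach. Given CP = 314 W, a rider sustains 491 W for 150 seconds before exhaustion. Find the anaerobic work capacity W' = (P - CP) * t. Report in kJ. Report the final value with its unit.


Excess power = 491 - 314 = 177 W
Work above CP = 177 * 150 = 26550 J
W' = 26.55 kJ

26.55 kJ


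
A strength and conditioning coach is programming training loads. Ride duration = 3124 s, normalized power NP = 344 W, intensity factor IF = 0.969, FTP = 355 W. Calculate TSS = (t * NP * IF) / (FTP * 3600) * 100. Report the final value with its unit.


Numerator = 3124 * 344 * 0.969 = 1041341.664
Denominator = 355 * 3600 = 1278000
TSS = 1041341.664 / 1278000 * 100
= 81.48

81.48 TSS


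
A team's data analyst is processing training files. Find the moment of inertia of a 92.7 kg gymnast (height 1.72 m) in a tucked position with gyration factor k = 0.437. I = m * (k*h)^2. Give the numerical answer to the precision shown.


Radius of gyration = 0.437 * 1.72 = 0.75164 m
I = 92.7 * 0.75164^2
= 92.7 * 0.564963
= 52.372 kg*m^2

52.372 kg*m^2


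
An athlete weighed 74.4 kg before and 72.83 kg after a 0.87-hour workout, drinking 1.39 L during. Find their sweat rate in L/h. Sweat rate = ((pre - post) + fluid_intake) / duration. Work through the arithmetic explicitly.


Body mass change = 1.57 kg
Total sweat loss = 1.57 + 1.39 = 2.96 L
Rate = 2.96 / 0.87 = 3.402 L/h

3.402 L/h


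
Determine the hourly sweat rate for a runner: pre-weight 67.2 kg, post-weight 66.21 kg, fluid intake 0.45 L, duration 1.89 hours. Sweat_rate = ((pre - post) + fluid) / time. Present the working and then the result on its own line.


Mass lost = 67.2 - 66.21 = 0.99 kg
Add fluid consumed: 0.99 + 0.45 = 1.44 L total sweat
Sweat rate = 1.44 / 1.89 = 0.762 L/h

0.762 L/h


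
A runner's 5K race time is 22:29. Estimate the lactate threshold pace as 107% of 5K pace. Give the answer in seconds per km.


Total race time = 22*60 + 29 = 1349 seconds
5K pace = 1349 / 5 = 269.8 sec/km
LT pace = 269.8 * 1.07 = 288.69 sec/km

288.69 s/km


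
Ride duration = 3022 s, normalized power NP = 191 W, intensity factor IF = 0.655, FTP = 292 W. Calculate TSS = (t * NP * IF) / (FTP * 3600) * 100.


Numerator = 3022 * 191 * 0.655 = 378067.31
Denominator = 292 * 3600 = 1051200
TSS = 378067.31 / 1051200 * 100
= 35.97

35.97 TSS


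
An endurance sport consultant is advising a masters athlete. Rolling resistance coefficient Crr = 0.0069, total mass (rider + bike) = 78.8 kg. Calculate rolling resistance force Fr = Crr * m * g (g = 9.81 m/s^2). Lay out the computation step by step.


Fr = Crr * m * g
= 0.0069 * 78.8 * 9.81
= 5.334 N

5.334 N


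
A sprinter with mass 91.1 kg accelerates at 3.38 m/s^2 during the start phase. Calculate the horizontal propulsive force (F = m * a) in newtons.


F = m * a
= 91.1 * 3.38
= 307.92 N

307.92 N


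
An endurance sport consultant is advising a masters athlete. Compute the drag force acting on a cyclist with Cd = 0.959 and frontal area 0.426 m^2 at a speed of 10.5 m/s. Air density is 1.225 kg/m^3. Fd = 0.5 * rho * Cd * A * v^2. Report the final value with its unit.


Step 1: v^2 = 110.25
Step 2: Fd = 0.5 * 1.225 * 0.959 * 0.426 * 110.25
= 27.588 N

27.588 N


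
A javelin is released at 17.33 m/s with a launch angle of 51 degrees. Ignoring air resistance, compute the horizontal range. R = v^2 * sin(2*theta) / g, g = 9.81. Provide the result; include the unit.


Launch speed squared = 300.3289
sin(2 * 51 deg) = 0.978148
Range = 300.3289 * 0.978148 / 9.81
= 29.946 m

29.946 m


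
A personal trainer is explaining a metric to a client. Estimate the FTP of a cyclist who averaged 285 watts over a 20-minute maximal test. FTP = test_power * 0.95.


FTP = 285 * 0.95 = 270.75 W

270.75 W


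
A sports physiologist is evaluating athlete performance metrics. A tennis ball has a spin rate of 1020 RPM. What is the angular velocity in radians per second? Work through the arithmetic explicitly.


Convert RPM to rad/s: multiply by 2*pi and divide by 60
omega = 1020 * 2 * pi / 60
= 106.814 rad/s

106.814 rad/s


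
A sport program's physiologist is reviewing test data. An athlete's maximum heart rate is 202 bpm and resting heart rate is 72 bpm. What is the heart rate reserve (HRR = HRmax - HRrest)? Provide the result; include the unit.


HRR = HRmax - HRrest
= 202 - 72
= 130 bpm

130 bpm


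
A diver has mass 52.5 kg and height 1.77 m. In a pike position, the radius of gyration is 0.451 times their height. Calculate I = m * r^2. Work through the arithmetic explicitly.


r = 0.451 * 1.77 = 0.79827 m
I = m * r^2 = 52.5 * 0.637235 = 33.455 kg*m^2

33.455 kg*m^2


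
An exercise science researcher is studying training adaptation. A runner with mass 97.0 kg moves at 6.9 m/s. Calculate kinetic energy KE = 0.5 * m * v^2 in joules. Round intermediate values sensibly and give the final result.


v^2 = 6.9^2 = 47.61
KE = 0.5 * 97.0 * 47.61
= 2309.09 J

2309.09 J


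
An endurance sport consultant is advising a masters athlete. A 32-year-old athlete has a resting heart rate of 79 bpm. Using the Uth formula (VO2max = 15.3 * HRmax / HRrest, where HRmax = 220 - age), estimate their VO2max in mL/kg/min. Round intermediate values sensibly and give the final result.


HRmax = 220 - 32 = 188 bpm
Ratio = HRmax / HRrest = 188 / 79 = 2.3797
VO2max = 15.3 * 2.3797 = 36.41 mL/kg/min

36.41 mL/kg/min


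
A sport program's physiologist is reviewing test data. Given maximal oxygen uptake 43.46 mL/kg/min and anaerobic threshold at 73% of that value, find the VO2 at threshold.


Percentage as decimal = 0.73
VO2 at AT = 43.46 * 0.73 = 31.73 mL/kg/min

31.73 mL/kg/min


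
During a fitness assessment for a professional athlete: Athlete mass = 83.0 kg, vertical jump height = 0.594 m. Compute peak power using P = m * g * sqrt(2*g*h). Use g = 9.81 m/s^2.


sqrt(2 * 9.81 * 0.594) = sqrt(11.65428) = 3.413837 m/s
P = 83.0 * 9.81 * 3.413837
= 2779.65 W

2779.65 W


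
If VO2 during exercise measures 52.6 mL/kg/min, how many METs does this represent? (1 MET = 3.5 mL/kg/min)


METs = VO2 / 3.5 = 52.6 / 3.5 = 15.03

15.03 METs


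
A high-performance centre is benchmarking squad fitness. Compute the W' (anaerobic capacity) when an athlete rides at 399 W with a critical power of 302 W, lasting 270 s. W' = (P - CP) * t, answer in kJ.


Above-CP power = 97 W
Duration = 270 s
W' = 97 * 270 = 26190 J
Convert: 26190 / 1000 = 26.19 kJ

26.19 kJ


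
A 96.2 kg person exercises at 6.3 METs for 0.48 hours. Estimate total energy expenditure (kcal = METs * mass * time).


Energy = METs * mass(kg) * time(h)
= 6.3 * 96.2 * 0.48
= 290.91 kcal

290.91 kcal


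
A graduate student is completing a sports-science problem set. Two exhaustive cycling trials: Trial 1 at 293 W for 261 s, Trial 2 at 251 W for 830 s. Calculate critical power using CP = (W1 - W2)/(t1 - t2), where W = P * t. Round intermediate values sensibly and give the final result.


W1 = 293 * 261 = 76473 J
W2 = 251 * 830 = 208330 J
CP = (76473 - 208330) / (261 - 830)
= -131857 / -569
= 231.73 W

231.73 W


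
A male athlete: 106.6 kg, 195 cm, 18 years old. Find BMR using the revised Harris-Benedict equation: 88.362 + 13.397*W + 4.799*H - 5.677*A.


Intercept = 88.362
Weight contribution = 13.397 * 106.6 = 1428.1202
Height contribution = 4.799 * 195 = 935.805
Age contribution = 5.677 * 18 = 102.186
BMR = 88.362 + 1428.1202 + 935.805 - 102.186
= 2350.1 kcal/day

2350.1 kcal/day


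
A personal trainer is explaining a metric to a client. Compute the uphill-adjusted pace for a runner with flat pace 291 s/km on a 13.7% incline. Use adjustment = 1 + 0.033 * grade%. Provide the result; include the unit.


Adjustment factor = 1 + 0.033 * 13.7 = 1.4521
Grade-adjusted pace = 291 * 1.4521 = 422.56 s/km

422.56 s/km


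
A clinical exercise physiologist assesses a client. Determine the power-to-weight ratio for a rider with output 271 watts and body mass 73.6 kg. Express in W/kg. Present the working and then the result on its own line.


P/W = 271 / 73.6 = 3.682 W/kg

3.682 W/kg


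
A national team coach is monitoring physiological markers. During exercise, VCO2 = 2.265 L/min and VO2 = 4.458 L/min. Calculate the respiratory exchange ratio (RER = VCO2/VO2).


RER = VCO2 / VO2
= 2.265 / 4.458
= 0.5081

0.5081


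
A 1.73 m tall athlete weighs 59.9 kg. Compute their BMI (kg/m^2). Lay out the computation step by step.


height^2 = 2.9929 m^2
BMI = 59.9 / 2.9929 = 20.01 kg/m^2

20.01 kg/m^2


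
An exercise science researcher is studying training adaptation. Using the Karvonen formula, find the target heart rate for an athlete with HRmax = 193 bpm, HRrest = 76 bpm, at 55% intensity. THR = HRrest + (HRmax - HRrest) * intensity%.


HRR = 193 - 76 = 117
THR = 76 + 117 * 0.55
= 76 + 64.35
= 140.35 bpm

140.35 bpm


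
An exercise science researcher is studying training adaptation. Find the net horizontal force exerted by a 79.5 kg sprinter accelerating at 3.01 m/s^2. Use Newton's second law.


Newton's second law: F = m * a
F = 79.5 * 3.01 = 239.3 N

239.3 N


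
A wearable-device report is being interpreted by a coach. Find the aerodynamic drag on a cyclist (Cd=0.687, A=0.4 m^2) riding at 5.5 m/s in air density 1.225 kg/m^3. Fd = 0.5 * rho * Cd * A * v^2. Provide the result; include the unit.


Fd = 0.5 * 1.225 * 0.687 * 0.4 * 5.5^2
= 0.5 * 1.225 * 0.687 * 0.4 * 30.25
= 5.092 N

5.092 N


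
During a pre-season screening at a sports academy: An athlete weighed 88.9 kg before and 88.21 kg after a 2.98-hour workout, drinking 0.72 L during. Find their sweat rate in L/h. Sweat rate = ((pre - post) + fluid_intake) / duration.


Body mass change = 0.69 kg
Total sweat loss = 0.69 + 0.72 = 1.41 L
Rate = 1.41 / 2.98 = 0.473 L/h

0.473 L/h


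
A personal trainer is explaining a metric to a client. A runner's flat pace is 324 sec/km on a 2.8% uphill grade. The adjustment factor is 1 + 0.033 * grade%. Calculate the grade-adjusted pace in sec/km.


Factor = 1 + 0.033 * 2.8 = 1.0924
Adjusted pace = 324 * 1.0924
= 353.94 sec/km

353.94 s/km


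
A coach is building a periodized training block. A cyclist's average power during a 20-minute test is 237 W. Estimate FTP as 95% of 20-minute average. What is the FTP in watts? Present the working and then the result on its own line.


FTP = 20-min power * 0.95
= 237 * 0.95
= 225.15 W

225.15 W


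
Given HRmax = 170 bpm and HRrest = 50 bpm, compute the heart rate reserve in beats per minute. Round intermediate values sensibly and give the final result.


Heart rate reserve = maximum HR minus resting HR
HRR = 170 - 50 = 120 bpm

120 bpm


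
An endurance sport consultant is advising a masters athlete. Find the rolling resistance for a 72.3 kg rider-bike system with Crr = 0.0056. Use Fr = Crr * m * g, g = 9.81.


m * g = 72.3 * 9.81 = 709.263 N
Fr = 0.0056 * 709.263 = 3.972 N

3.972 N


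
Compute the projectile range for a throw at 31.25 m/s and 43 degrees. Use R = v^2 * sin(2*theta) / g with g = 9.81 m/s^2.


Two times the angle = 86 degrees
sin(86) = 0.997564
R = 976.5625 * 0.997564 / 9.81 = 99.305 m

99.305 m


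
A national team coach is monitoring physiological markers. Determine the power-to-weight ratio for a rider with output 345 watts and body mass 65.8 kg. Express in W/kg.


P/W = 345 / 65.8 = 5.243 W/kg

5.243 W/kg


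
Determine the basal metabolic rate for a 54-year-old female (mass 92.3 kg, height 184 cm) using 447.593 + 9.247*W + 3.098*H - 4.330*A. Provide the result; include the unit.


BMR = 447.593 + 9.247*92.3 + 3.098*184 - 4.330*54
= 1637.3 kcal/day

1637.3 kcal/day


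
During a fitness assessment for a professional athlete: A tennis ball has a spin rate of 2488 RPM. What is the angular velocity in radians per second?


Convert RPM to rad/s: multiply by 2*pi and divide by 60
omega = 2488 * 2 * pi / 60
= 260.543 rad/s

260.543 rad/s


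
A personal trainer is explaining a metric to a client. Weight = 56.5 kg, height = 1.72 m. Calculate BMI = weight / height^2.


height^2 = 1.72^2 = 2.9584
BMI = 56.5 / 2.9584 = 19.1 kg/m^2

19.1 kg/m^2


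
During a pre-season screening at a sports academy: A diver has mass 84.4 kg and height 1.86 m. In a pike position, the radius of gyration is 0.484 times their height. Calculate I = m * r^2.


r = 0.484 * 1.86 = 0.90024 m
I = m * r^2 = 84.4 * 0.810432 = 68.4 kg*m^2

68.4 kg*m^2


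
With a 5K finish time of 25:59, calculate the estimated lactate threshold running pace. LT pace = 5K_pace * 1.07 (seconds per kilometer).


Race duration = 1559 s for 5 km
Average pace = 1559 / 5 = 311.8 s/km
LT pace = 311.8 * 1.07
= 333.63 s/km

333.63 s/km


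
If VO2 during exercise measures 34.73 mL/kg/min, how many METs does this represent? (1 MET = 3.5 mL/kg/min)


METs = VO2 / 3.5 = 34.73 / 3.5 = 9.92

9.92 METs


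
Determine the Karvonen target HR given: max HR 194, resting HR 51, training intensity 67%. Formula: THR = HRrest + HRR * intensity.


HRR = HRmax - HRrest = 194 - 51 = 143
THR = 51 + 143 * 0.67
= 146.81 bpm

146.81 bpm


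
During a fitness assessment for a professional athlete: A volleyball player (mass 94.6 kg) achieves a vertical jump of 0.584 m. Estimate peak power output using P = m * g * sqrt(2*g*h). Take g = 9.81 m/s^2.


2 * g * h = 2 * 9.81 * 0.584 = 11.45808
sqrt(11.45808) = 3.384979 m/s
P = 94.6 * 9.81 * 3.384979 = 3141.35 W

3141.35 W


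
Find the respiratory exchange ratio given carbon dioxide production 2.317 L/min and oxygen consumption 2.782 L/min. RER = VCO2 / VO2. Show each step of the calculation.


VCO2 = 2.317 L/min
VO2 = 2.782 L/min
RER = 2.317 / 2.782 = 0.8329

0.8329


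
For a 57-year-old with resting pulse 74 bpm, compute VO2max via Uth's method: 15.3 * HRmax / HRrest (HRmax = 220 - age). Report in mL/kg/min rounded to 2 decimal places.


Step 1: HRmax = 220 - 57 = 163 bpm
Step 2: Ratio = 163 / 74 = 2.2027
Step 3: VO2max = 15.3 * 2.2027 = 33.7 mL/kg/min

33.7 mL/kg/min


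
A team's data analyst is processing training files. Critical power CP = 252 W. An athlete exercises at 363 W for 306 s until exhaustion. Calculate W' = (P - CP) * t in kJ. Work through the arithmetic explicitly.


P - CP = 363 - 252 = 111 W
W' = 111 * 306 = 33966 J
= 33966 / 1000 = 33.966 kJ

33.966 kJ


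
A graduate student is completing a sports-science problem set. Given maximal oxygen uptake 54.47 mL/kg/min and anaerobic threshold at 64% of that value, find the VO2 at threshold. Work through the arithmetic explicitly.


Percentage as decimal = 0.64
VO2 at AT = 54.47 * 0.64 = 34.86 mL/kg/min

34.86 mL/kg/min


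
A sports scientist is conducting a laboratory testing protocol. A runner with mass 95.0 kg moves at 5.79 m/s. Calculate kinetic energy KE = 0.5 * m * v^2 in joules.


v^2 = 5.79^2 = 33.5241
KE = 0.5 * 95.0 * 33.5241
= 1592.39 J

1592.39 J


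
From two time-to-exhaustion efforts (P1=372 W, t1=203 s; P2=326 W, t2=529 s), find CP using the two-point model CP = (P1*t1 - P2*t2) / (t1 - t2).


Work in trial 1 = 75516 J
Work in trial 2 = 172454 J
Delta work = -96938 J
Delta time = -326 s
CP = -96938 / -326 = 297.36 W

297.36 W


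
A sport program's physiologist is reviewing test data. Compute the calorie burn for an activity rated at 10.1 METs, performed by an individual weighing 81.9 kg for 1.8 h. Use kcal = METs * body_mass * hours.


Product of METs and mass = 10.1 * 81.9 = 827.19
Total kcal = 827.19 * 1.8 = 1488.94 kcal

1488.94 kcal


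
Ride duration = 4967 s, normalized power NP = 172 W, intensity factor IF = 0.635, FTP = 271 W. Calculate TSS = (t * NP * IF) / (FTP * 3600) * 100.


Numerator = 4967 * 172 * 0.635 = 542495.74
Denominator = 271 * 3600 = 975600
TSS = 542495.74 / 975600 * 100
= 55.61

55.61 TSS


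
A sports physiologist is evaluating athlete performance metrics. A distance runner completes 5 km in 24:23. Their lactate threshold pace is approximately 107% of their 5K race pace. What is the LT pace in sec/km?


Convert to seconds: 24 min 23 s = 1463 s
Pace per km = 1463 / 5 = 292.6 s/km
LT pace = 292.6 * 1.07 = 313.08 s/km

313.08 s/km


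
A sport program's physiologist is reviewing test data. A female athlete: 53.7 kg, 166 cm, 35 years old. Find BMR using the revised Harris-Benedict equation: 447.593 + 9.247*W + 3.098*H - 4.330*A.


Intercept = 447.593
Weight contribution = 9.247 * 53.7 = 496.5639
Height contribution = 3.098 * 166 = 514.268
Age contribution = 4.33 * 35 = 151.55
BMR = 447.593 + 496.5639 + 514.268 - 151.55
= 1306.87 kcal/day

1306.87 kcal/day


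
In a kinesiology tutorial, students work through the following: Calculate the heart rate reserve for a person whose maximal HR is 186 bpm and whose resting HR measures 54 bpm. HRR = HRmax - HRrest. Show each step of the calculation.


HRmax = 186 bpm
HRrest = 54 bpm
HRR = 186 - 54 = 132 bpm

132 bpm


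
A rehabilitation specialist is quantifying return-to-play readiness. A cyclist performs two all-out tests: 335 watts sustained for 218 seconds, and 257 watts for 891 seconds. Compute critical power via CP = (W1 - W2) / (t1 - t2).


W1 = P1 * t1 = 335 * 218 = 73030 J
W2 = P2 * t2 = 257 * 891 = 228987 J
CP = (73030 - 228987) / (218 - 891)
= 231.73 W

231.73 W


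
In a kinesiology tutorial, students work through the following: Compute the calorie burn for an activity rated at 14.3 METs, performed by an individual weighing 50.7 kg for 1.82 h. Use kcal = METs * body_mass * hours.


Product of METs and mass = 14.3 * 50.7 = 725.01
Total kcal = 725.01 * 1.82 = 1319.52 kcal

1319.52 kcal


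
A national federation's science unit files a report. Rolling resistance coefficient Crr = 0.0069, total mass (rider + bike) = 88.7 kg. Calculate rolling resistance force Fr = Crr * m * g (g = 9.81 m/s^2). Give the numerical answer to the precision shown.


Fr = Crr * m * g
= 0.0069 * 88.7 * 9.81
= 6.004 N

6.004 N


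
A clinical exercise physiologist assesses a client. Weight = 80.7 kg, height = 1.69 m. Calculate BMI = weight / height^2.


height^2 = 1.69^2 = 2.8561
BMI = 80.7 / 2.8561 = 28.26 kg/m^2

28.26 kg/m^2


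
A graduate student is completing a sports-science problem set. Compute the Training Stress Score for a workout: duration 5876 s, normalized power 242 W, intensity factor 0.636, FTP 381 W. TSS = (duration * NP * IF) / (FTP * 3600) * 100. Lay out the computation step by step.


Product = 5876 * 242 * 0.636 = 904386.912
Base = 381 * 3600 = 1371600
TSS = 904386.912 / 1371600 * 100 = 65.94

65.94 TSS


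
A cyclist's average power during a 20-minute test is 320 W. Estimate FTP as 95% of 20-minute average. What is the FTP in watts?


FTP = 20-min power * 0.95
= 320 * 0.95
= 304.0 W

304.0 W


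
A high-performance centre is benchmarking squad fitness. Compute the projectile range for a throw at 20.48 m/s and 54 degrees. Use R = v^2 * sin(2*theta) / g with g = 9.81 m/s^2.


Two times the angle = 108 degrees
sin(108) = 0.951057
R = 419.4304 * 0.951057 / 9.81 = 40.663 m

40.663 m


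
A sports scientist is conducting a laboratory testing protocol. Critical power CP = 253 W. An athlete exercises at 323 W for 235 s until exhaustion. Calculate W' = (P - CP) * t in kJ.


P - CP = 323 - 253 = 70 W
W' = 70 * 235 = 16450 J
= 16450 / 1000 = 16.45 kJ

16.45 kJ


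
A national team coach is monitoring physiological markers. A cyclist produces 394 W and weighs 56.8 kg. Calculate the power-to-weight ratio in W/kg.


P/W = power / mass
= 394 / 56.8
= 6.937 W/kg

6.937 W/kg


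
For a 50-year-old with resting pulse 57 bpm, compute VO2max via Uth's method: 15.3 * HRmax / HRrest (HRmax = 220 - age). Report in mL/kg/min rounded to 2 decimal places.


Step 1: HRmax = 220 - 50 = 170 bpm
Step 2: Ratio = 170 / 57 = 2.9825
Step 3: VO2max = 15.3 * 2.9825 = 45.63 mL/kg/min

45.63 mL/kg/min


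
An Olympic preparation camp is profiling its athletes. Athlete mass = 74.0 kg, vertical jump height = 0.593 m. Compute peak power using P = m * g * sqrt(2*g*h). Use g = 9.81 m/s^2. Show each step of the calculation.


sqrt(2 * 9.81 * 0.593) = sqrt(11.63466) = 3.410962 m/s
P = 74.0 * 9.81 * 3.410962
= 2476.15 W

2476.15 W


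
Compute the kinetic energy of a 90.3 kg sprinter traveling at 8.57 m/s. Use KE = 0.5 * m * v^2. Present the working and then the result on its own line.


Velocity squared = 73.4449
KE = 0.5 * 90.3 * 73.4449 = 3316.04 J

3316.04 J


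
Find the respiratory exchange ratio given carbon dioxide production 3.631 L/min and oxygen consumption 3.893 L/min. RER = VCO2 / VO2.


VCO2 = 3.631 L/min
VO2 = 3.893 L/min
RER = 3.631 / 3.893 = 0.9327

0.9327


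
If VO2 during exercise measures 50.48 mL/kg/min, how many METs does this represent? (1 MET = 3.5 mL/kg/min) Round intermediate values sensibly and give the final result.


METs = VO2 / 3.5 = 50.48 / 3.5 = 14.42

14.42 METs


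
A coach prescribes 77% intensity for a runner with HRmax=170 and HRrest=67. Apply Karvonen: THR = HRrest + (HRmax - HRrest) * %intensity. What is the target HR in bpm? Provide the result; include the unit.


Heart rate reserve = 170 - 67 = 103
Intensity fraction = 77 / 100 = 0.77
THR = 67 + 103 * 0.77 = 146.31 bpm

146.31 bpm


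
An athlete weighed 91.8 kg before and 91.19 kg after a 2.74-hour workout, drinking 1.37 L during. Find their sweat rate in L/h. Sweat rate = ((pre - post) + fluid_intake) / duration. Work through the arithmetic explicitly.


Body mass change = 0.61 kg
Total sweat loss = 0.61 + 1.37 = 1.98 L
Rate = 1.98 / 2.74 = 0.723 L/h

0.723 L/h


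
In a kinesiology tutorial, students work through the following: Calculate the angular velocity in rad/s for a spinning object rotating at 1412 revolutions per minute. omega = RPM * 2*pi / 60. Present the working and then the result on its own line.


omega = RPM * 2*pi / 60
= 1412 * 6.28318531 / 60
= 147.864 rad/s

147.864 rad/s


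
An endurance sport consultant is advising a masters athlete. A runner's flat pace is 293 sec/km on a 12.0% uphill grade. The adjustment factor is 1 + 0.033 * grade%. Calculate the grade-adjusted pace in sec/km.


Factor = 1 + 0.033 * 12.0 = 1.396
Adjusted pace = 293 * 1.396
= 409.03 sec/km

409.03 s/km


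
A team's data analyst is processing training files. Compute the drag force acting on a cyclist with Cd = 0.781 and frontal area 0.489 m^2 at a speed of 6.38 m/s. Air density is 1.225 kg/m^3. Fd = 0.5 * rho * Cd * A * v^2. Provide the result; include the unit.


Step 1: v^2 = 40.7044
Step 2: Fd = 0.5 * 1.225 * 0.781 * 0.489 * 40.7044
= 9.522 N

9.522 N


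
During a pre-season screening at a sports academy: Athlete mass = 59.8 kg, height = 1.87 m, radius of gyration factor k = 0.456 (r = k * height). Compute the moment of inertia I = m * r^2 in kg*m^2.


r = k * height = 0.456 * 1.87 = 0.85272 m
r^2 = 0.85272^2 = 0.727131
I = 59.8 * 0.727131 = 43.482 kg*m^2

43.482 kg*m^2


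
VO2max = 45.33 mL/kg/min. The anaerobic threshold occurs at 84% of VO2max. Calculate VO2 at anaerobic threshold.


AT fraction = 84 / 100 = 0.84
AT VO2 = 45.33 * 0.84
= 38.08 mL/kg/min

38.08 mL/kg/min


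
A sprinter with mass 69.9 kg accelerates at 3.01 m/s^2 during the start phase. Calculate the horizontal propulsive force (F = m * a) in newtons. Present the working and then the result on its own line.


F = m * a
= 69.9 * 3.01
= 210.4 N

210.4 N


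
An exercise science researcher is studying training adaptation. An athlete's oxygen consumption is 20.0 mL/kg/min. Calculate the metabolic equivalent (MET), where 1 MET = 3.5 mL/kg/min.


MET = VO2 / 3.5
= 20.0 / 3.5
= 5.71 METs

5.71 METs


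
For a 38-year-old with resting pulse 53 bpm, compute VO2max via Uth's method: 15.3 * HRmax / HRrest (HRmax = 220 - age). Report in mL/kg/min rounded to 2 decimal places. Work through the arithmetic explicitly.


Step 1: HRmax = 220 - 38 = 182 bpm
Step 2: Ratio = 182 / 53 = 3.434
Step 3: VO2max = 15.3 * 3.434 = 52.54 mL/kg/min

52.54 mL/kg/min


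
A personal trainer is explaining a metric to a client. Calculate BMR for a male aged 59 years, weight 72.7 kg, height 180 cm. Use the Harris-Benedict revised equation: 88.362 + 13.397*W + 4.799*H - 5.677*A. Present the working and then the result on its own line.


Substituting values:
W term = 13.397 * 72.7 = 973.9619
H term = 4.799 * 180 = 863.82
A term = 5.677 * 59 = 334.943
BMR = 1591.2 kcal/day

1591.2 kcal/day


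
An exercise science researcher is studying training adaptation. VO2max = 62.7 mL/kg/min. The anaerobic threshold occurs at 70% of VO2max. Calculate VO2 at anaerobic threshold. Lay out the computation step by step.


AT fraction = 70 / 100 = 0.7
AT VO2 = 62.7 * 0.7
= 43.89 mL/kg/min

43.89 mL/kg/min


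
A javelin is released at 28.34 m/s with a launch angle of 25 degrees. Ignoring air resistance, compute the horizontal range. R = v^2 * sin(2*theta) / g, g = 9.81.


Launch speed squared = 803.1556
sin(2 * 25 deg) = 0.766044
Range = 803.1556 * 0.766044 / 9.81
= 62.717 m

62.717 m


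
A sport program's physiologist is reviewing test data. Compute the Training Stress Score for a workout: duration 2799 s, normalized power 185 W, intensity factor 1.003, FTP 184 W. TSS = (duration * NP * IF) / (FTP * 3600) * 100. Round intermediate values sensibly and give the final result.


Product = 2799 * 185 * 1.003 = 519368.445
Base = 184 * 3600 = 662400
TSS = 519368.445 / 662400 * 100 = 78.41

78.41 TSS


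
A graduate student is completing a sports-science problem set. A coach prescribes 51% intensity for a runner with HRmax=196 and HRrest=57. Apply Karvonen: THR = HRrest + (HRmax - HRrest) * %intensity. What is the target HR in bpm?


Heart rate reserve = 196 - 57 = 139
Intensity fraction = 51 / 100 = 0.51
THR = 57 + 139 * 0.51 = 127.89 bpm

127.89 bpm


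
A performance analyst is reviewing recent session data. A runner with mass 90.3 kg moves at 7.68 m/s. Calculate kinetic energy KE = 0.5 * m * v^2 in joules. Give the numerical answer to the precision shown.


v^2 = 7.68^2 = 58.9824
KE = 0.5 * 90.3 * 58.9824
= 2663.06 J

2663.06 J


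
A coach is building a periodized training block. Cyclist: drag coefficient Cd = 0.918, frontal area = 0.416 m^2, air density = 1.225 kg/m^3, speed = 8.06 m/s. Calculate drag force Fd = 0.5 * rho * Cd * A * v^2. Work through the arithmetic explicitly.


v^2 = 8.06^2 = 64.9636
Fd = 0.5 * 1.225 * 0.918 * 0.416 * 64.9636
= 15.195 N

15.195 N


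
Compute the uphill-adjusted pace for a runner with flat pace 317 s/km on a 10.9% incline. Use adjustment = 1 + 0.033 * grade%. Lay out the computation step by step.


Adjustment factor = 1 + 0.033 * 10.9 = 1.3597
Grade-adjusted pace = 317 * 1.3597 = 431.02 s/km

431.02 s/km
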